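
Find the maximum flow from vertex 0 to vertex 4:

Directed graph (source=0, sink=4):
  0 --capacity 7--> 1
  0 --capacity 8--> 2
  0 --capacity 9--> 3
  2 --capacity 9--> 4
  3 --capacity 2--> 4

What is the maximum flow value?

Computing max flow:
  Flow on (0->2): 8/8
  Flow on (0->3): 2/9
  Flow on (2->4): 8/9
  Flow on (3->4): 2/2
Maximum flow = 10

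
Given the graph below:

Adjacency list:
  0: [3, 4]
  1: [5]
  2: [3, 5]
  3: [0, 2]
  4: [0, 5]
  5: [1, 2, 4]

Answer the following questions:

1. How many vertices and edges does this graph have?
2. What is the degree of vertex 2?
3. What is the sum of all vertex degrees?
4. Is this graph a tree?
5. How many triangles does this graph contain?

Count: 6 vertices, 6 edges.
Vertex 2 has neighbors [3, 5], degree = 2.
Handshaking lemma: 2 * 6 = 12.
A tree on 6 vertices has 5 edges. This graph has 6 edges (1 extra). Not a tree.
Number of triangles = 0.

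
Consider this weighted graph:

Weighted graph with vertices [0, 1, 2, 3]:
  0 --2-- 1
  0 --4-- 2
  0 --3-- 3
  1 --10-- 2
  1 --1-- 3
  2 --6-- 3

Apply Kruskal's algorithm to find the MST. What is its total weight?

Applying Kruskal's algorithm (sort edges by weight, add if no cycle):
  Add (1,3) w=1
  Add (0,1) w=2
  Skip (0,3) w=3 (creates cycle)
  Add (0,2) w=4
  Skip (2,3) w=6 (creates cycle)
  Skip (1,2) w=10 (creates cycle)
MST weight = 7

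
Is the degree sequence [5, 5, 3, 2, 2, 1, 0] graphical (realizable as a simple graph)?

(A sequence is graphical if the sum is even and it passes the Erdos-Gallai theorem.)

Sum of degrees = 18. Sum is even but fails Erdos-Gallai. The sequence is NOT graphical.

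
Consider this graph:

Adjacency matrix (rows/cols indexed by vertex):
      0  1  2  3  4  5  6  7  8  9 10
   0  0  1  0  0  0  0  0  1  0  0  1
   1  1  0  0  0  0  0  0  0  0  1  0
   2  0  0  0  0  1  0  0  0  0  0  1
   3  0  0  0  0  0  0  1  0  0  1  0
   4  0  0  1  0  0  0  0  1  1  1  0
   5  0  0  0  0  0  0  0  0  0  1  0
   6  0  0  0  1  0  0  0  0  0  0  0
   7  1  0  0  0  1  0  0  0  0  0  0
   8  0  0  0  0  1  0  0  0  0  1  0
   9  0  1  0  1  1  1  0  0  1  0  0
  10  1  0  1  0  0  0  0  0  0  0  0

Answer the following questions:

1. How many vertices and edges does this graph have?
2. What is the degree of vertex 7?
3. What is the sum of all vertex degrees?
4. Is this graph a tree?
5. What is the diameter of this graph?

Count: 11 vertices, 13 edges.
Vertex 7 has neighbors [0, 4], degree = 2.
Handshaking lemma: 2 * 13 = 26.
A tree on 11 vertices has 10 edges. This graph has 13 edges (3 extra). Not a tree.
Diameter (longest shortest path) = 5.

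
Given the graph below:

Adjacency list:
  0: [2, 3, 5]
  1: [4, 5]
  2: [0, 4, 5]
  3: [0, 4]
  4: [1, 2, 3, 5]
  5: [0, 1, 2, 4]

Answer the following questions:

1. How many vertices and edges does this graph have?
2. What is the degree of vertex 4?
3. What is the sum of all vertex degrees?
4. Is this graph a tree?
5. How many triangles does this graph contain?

Count: 6 vertices, 9 edges.
Vertex 4 has neighbors [1, 2, 3, 5], degree = 4.
Handshaking lemma: 2 * 9 = 18.
A tree on 6 vertices has 5 edges. This graph has 9 edges (4 extra). Not a tree.
Number of triangles = 3.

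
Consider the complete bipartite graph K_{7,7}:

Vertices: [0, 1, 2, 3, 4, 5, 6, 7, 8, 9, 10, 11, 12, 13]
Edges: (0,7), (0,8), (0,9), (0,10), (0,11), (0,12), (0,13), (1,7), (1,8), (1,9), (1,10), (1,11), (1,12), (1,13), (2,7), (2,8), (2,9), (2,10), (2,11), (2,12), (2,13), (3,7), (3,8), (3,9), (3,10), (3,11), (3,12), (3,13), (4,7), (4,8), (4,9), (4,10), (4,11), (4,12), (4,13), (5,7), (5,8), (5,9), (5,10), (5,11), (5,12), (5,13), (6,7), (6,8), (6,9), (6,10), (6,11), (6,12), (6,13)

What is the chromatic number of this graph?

K_{7,7} is bipartite: vertices split into two independent sets of size 7 and 7.
Color one set 0, the other 1. No adjacent vertices share a color.
Chromatic number = 2.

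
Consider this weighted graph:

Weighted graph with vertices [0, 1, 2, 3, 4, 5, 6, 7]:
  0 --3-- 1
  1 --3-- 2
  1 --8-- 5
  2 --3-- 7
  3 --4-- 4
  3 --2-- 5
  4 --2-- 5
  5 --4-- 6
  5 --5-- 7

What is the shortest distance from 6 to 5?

Using Dijkstra's algorithm from vertex 6:
Shortest path: 6 -> 5
Total weight: 4 = 4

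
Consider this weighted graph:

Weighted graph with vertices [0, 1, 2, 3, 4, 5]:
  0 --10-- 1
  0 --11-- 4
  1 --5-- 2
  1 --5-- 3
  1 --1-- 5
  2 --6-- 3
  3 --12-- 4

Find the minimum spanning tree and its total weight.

Applying Kruskal's algorithm (sort edges by weight, add if no cycle):
  Add (1,5) w=1
  Add (1,3) w=5
  Add (1,2) w=5
  Skip (2,3) w=6 (creates cycle)
  Add (0,1) w=10
  Add (0,4) w=11
  Skip (3,4) w=12 (creates cycle)
MST weight = 32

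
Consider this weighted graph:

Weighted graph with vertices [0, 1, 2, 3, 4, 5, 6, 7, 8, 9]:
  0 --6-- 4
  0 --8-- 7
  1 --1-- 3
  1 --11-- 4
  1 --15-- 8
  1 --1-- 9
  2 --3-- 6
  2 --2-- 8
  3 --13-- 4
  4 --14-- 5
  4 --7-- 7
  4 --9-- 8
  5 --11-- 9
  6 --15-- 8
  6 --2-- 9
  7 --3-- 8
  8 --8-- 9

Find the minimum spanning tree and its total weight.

Applying Kruskal's algorithm (sort edges by weight, add if no cycle):
  Add (1,3) w=1
  Add (1,9) w=1
  Add (2,8) w=2
  Add (6,9) w=2
  Add (2,6) w=3
  Add (7,8) w=3
  Add (0,4) w=6
  Add (4,7) w=7
  Skip (0,7) w=8 (creates cycle)
  Skip (8,9) w=8 (creates cycle)
  Skip (4,8) w=9 (creates cycle)
  Skip (1,4) w=11 (creates cycle)
  Add (5,9) w=11
  Skip (3,4) w=13 (creates cycle)
  Skip (4,5) w=14 (creates cycle)
  Skip (1,8) w=15 (creates cycle)
  Skip (6,8) w=15 (creates cycle)
MST weight = 36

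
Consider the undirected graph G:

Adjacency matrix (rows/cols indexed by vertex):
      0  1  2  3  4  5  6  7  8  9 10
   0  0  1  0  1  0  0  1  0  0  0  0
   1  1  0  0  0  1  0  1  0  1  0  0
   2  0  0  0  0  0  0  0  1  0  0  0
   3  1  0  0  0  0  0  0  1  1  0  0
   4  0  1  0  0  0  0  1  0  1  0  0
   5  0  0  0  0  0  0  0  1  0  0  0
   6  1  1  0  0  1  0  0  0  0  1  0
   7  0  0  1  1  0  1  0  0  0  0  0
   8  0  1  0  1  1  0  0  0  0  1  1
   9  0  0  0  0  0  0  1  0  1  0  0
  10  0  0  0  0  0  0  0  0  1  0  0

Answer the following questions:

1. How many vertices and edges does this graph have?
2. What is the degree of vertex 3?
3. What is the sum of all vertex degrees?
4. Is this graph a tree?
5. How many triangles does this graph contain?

Count: 11 vertices, 15 edges.
Vertex 3 has neighbors [0, 7, 8], degree = 3.
Handshaking lemma: 2 * 15 = 30.
A tree on 11 vertices has 10 edges. This graph has 15 edges (5 extra). Not a tree.
Number of triangles = 3.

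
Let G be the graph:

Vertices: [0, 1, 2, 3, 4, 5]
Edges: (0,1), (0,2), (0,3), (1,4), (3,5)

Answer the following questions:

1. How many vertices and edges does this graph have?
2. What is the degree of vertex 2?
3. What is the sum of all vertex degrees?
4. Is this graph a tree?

Count: 6 vertices, 5 edges.
Vertex 2 has neighbors [0], degree = 1.
Handshaking lemma: 2 * 5 = 10.
A graph is a tree iff it is connected and has exactly n-1 edges. This graph is connected (all 6 vertices in one component) and has 6-1 = 5 edges. It is a tree.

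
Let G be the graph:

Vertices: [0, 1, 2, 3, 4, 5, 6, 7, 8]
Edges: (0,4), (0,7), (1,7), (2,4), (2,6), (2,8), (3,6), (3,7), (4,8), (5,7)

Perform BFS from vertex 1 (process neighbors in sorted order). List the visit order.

BFS from vertex 1 (neighbors processed in ascending order):
Visit order: 1, 7, 0, 3, 5, 4, 6, 2, 8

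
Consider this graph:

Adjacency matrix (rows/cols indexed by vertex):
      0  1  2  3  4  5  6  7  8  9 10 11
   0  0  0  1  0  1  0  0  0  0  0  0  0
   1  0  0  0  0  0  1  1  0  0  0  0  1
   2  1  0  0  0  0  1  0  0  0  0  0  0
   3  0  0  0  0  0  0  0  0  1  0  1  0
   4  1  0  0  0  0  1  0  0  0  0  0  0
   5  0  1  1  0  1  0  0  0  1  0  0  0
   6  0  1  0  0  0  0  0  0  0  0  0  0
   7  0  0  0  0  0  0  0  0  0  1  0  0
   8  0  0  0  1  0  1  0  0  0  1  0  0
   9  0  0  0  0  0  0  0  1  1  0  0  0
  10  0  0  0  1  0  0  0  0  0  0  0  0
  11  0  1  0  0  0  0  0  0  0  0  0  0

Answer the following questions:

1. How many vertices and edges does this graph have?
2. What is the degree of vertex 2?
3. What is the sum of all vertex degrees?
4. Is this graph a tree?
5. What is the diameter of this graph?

Count: 12 vertices, 12 edges.
Vertex 2 has neighbors [0, 5], degree = 2.
Handshaking lemma: 2 * 12 = 24.
A tree on 12 vertices has 11 edges. This graph has 12 edges (1 extra). Not a tree.
Diameter (longest shortest path) = 5.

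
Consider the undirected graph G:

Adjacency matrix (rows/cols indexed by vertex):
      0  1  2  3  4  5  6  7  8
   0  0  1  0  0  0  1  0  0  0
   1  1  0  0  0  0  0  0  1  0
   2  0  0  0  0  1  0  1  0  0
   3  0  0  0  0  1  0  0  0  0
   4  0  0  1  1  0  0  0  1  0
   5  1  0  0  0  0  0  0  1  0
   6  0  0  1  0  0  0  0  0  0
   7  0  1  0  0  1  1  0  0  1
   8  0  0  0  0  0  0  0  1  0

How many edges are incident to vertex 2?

Vertex 2 has neighbors [4, 6], so deg(2) = 2.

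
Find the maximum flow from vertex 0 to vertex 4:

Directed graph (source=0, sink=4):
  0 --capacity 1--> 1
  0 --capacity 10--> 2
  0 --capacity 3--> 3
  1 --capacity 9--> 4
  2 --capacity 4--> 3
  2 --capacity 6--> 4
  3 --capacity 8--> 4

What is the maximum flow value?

Computing max flow:
  Flow on (0->1): 1/1
  Flow on (0->2): 10/10
  Flow on (0->3): 3/3
  Flow on (1->4): 1/9
  Flow on (2->3): 4/4
  Flow on (2->4): 6/6
  Flow on (3->4): 7/8
Maximum flow = 14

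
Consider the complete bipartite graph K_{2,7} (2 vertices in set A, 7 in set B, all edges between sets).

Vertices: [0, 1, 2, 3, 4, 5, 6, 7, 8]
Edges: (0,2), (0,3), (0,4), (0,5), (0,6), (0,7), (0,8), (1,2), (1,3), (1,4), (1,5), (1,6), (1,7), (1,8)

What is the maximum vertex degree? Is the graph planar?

Set-A vertices have degree 7; set-B vertices have degree 2. Maximum degree = max(2,7) = 7.
min(2,7) <= 2, so K_{2,7} avoids a K_{3,3} subdivision and is planar.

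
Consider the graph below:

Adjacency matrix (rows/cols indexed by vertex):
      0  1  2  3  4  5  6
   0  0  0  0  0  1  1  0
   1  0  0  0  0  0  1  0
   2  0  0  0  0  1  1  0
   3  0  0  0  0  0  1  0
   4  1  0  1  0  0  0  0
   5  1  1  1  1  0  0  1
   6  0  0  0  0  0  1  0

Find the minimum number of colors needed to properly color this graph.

The graph has a maximum clique of size 2 (lower bound on chromatic number).
A valid 2-coloring: {0: 1, 1: 1, 2: 1, 3: 1, 4: 0, 5: 0, 6: 1}.
Chromatic number = 2.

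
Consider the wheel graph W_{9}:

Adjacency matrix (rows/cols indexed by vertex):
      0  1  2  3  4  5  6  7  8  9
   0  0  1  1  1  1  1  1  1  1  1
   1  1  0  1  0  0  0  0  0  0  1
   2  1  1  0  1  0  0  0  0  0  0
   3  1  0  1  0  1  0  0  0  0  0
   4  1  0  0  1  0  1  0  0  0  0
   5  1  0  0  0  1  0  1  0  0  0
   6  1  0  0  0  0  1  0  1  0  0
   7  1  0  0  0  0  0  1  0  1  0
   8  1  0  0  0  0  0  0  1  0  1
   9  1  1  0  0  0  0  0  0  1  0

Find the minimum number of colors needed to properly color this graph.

W_{9} = C_{9} plus a hub adjacent to every cycle vertex.
The outer cycle needs 3 colors (odd cycle); the hub is adjacent to all of them so needs a fresh color.
Chromatic number = 3 + 1 = 4.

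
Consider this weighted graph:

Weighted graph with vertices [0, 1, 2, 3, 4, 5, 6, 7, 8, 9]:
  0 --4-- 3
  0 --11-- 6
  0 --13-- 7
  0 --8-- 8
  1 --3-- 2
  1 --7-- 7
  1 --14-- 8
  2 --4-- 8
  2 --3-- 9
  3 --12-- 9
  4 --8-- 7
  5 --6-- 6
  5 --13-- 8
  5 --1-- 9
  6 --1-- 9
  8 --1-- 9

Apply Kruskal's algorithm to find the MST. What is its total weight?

Applying Kruskal's algorithm (sort edges by weight, add if no cycle):
  Add (5,9) w=1
  Add (6,9) w=1
  Add (8,9) w=1
  Add (1,2) w=3
  Add (2,9) w=3
  Add (0,3) w=4
  Skip (2,8) w=4 (creates cycle)
  Skip (5,6) w=6 (creates cycle)
  Add (1,7) w=7
  Add (0,8) w=8
  Add (4,7) w=8
  Skip (0,6) w=11 (creates cycle)
  Skip (3,9) w=12 (creates cycle)
  Skip (0,7) w=13 (creates cycle)
  Skip (5,8) w=13 (creates cycle)
  Skip (1,8) w=14 (creates cycle)
MST weight = 36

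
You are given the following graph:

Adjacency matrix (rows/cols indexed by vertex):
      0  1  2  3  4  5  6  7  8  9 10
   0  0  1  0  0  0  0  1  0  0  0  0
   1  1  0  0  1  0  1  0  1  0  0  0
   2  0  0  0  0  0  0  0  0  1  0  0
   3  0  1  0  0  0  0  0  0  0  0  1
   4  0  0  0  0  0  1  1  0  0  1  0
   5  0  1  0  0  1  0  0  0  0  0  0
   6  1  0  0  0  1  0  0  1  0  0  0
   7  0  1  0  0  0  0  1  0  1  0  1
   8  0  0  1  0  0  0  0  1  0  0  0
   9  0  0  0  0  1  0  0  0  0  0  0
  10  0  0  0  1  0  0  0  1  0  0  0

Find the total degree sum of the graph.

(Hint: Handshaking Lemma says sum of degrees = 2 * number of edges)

Count edges: 13 edges.
By Handshaking Lemma: sum of degrees = 2 * 13 = 26.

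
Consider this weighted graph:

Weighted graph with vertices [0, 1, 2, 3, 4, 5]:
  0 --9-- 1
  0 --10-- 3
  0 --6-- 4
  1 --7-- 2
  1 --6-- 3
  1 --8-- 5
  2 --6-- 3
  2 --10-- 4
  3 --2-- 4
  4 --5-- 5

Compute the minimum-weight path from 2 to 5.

Using Dijkstra's algorithm from vertex 2:
Shortest path: 2 -> 3 -> 4 -> 5
Total weight: 6 + 2 + 5 = 13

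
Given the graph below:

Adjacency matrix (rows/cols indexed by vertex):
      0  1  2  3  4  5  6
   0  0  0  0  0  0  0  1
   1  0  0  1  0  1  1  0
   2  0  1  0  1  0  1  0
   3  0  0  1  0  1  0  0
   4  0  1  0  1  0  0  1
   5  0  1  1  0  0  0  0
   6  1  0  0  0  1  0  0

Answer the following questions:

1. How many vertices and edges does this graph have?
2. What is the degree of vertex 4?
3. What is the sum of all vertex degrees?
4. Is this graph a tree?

Count: 7 vertices, 8 edges.
Vertex 4 has neighbors [1, 3, 6], degree = 3.
Handshaking lemma: 2 * 8 = 16.
A tree on 7 vertices has 6 edges. This graph has 8 edges (2 extra). Not a tree.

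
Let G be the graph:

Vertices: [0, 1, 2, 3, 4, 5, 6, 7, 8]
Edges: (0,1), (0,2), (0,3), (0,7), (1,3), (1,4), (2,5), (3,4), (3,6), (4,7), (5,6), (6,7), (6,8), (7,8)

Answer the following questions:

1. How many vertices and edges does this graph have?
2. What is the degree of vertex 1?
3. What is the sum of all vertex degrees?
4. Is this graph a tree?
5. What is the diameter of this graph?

Count: 9 vertices, 14 edges.
Vertex 1 has neighbors [0, 3, 4], degree = 3.
Handshaking lemma: 2 * 14 = 28.
A tree on 9 vertices has 8 edges. This graph has 14 edges (6 extra). Not a tree.
Diameter (longest shortest path) = 3.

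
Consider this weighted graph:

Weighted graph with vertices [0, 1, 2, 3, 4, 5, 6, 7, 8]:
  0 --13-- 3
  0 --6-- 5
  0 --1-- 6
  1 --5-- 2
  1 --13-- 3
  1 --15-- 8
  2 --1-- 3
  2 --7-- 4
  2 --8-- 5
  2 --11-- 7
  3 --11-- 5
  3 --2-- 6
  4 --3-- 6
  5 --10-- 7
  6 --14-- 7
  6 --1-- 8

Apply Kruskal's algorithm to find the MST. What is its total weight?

Applying Kruskal's algorithm (sort edges by weight, add if no cycle):
  Add (0,6) w=1
  Add (2,3) w=1
  Add (6,8) w=1
  Add (3,6) w=2
  Add (4,6) w=3
  Add (1,2) w=5
  Add (0,5) w=6
  Skip (2,4) w=7 (creates cycle)
  Skip (2,5) w=8 (creates cycle)
  Add (5,7) w=10
  Skip (2,7) w=11 (creates cycle)
  Skip (3,5) w=11 (creates cycle)
  Skip (0,3) w=13 (creates cycle)
  Skip (1,3) w=13 (creates cycle)
  Skip (6,7) w=14 (creates cycle)
  Skip (1,8) w=15 (creates cycle)
MST weight = 29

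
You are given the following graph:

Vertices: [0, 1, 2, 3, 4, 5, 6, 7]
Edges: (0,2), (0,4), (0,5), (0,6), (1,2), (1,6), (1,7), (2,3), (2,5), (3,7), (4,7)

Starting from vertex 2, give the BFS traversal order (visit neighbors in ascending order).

BFS from vertex 2 (neighbors processed in ascending order):
Visit order: 2, 0, 1, 3, 5, 4, 6, 7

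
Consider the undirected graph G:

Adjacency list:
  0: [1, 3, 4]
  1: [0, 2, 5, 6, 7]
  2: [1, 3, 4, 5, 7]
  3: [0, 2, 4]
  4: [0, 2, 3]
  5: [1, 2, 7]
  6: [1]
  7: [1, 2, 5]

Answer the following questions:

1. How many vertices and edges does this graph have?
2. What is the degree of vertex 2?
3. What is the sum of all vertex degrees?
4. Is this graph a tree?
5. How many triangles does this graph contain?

Count: 8 vertices, 13 edges.
Vertex 2 has neighbors [1, 3, 4, 5, 7], degree = 5.
Handshaking lemma: 2 * 13 = 26.
A tree on 8 vertices has 7 edges. This graph has 13 edges (6 extra). Not a tree.
Number of triangles = 6.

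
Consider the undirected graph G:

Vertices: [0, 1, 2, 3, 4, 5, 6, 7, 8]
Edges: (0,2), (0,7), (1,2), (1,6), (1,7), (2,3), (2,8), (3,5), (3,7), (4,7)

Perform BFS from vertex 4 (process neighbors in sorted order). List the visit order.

BFS from vertex 4 (neighbors processed in ascending order):
Visit order: 4, 7, 0, 1, 3, 2, 6, 5, 8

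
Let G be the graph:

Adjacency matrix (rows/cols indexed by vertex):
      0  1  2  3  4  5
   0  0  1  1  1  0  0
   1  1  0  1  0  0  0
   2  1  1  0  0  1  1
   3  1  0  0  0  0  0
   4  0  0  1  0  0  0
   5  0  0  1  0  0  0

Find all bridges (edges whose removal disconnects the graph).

A bridge is an edge whose removal increases the number of connected components.
Bridges found: (0,3), (2,4), (2,5)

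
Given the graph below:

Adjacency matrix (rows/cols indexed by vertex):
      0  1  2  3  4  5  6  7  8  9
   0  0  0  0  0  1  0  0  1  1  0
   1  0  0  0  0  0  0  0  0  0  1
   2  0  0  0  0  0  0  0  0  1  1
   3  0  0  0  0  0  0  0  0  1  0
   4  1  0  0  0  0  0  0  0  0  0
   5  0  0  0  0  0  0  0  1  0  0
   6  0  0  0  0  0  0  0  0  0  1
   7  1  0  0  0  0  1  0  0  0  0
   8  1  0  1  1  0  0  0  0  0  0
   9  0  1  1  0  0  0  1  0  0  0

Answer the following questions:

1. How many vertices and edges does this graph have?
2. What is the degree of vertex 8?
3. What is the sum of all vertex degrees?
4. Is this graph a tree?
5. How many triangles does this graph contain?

Count: 10 vertices, 9 edges.
Vertex 8 has neighbors [0, 2, 3], degree = 3.
Handshaking lemma: 2 * 9 = 18.
A graph is a tree iff it is connected and has exactly n-1 edges. This graph is connected (all 10 vertices in one component) and has 10-1 = 9 edges. It is a tree.
Number of triangles = 0.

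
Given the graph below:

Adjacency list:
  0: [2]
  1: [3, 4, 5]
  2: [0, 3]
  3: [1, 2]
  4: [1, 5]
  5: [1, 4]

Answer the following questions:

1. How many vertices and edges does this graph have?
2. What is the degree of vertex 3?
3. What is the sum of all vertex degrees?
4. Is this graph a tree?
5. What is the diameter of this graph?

Count: 6 vertices, 6 edges.
Vertex 3 has neighbors [1, 2], degree = 2.
Handshaking lemma: 2 * 6 = 12.
A tree on 6 vertices has 5 edges. This graph has 6 edges (1 extra). Not a tree.
Diameter (longest shortest path) = 4.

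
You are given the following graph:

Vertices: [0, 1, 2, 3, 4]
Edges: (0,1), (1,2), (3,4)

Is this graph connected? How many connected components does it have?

Checking connectivity: the graph has 2 connected component(s).
Components: [[0, 1, 2], [3, 4]]. The graph is NOT connected.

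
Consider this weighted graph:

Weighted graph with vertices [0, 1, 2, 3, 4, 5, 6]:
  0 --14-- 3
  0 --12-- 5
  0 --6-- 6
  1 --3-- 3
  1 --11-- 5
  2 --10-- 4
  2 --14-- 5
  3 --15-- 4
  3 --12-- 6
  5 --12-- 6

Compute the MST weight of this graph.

Applying Kruskal's algorithm (sort edges by weight, add if no cycle):
  Add (1,3) w=3
  Add (0,6) w=6
  Add (2,4) w=10
  Add (1,5) w=11
  Add (0,5) w=12
  Skip (3,6) w=12 (creates cycle)
  Skip (5,6) w=12 (creates cycle)
  Skip (0,3) w=14 (creates cycle)
  Add (2,5) w=14
  Skip (3,4) w=15 (creates cycle)
MST weight = 56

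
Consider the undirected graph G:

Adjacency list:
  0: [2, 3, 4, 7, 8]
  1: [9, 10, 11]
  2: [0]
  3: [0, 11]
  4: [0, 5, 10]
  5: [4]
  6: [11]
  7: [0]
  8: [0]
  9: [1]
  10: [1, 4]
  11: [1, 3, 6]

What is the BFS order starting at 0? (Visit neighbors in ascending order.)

BFS from vertex 0 (neighbors processed in ascending order):
Visit order: 0, 2, 3, 4, 7, 8, 11, 5, 10, 1, 6, 9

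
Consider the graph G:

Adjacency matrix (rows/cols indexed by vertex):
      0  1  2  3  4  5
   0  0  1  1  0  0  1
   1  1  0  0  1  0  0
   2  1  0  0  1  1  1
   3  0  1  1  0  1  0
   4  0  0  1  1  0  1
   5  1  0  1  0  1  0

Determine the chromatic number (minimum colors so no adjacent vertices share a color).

The graph has a maximum clique of size 3 (lower bound on chromatic number).
A valid 3-coloring: {0: 1, 1: 0, 2: 0, 3: 2, 4: 1, 5: 2}.
Chromatic number = 3.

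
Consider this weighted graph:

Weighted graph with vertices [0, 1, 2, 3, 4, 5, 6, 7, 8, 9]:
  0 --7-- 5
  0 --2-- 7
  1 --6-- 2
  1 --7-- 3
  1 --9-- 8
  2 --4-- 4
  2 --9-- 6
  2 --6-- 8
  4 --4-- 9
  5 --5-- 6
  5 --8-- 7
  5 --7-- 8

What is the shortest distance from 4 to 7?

Using Dijkstra's algorithm from vertex 4:
Shortest path: 4 -> 2 -> 8 -> 5 -> 7
Total weight: 4 + 6 + 7 + 8 = 25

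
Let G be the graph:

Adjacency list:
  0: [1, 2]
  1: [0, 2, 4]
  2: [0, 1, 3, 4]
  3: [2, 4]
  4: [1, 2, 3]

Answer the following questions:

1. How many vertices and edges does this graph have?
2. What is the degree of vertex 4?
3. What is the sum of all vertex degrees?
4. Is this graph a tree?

Count: 5 vertices, 7 edges.
Vertex 4 has neighbors [1, 2, 3], degree = 3.
Handshaking lemma: 2 * 7 = 14.
A tree on 5 vertices has 4 edges. This graph has 7 edges (3 extra). Not a tree.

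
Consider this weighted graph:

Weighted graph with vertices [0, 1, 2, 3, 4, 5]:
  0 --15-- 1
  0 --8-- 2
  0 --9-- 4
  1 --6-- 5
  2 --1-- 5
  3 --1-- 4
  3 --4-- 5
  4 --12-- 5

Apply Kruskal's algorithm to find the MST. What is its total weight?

Applying Kruskal's algorithm (sort edges by weight, add if no cycle):
  Add (2,5) w=1
  Add (3,4) w=1
  Add (3,5) w=4
  Add (1,5) w=6
  Add (0,2) w=8
  Skip (0,4) w=9 (creates cycle)
  Skip (4,5) w=12 (creates cycle)
  Skip (0,1) w=15 (creates cycle)
MST weight = 20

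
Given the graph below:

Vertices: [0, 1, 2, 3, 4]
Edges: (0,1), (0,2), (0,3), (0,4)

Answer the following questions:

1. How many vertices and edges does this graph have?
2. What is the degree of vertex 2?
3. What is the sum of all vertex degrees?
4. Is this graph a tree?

Count: 5 vertices, 4 edges.
Vertex 2 has neighbors [0], degree = 1.
Handshaking lemma: 2 * 4 = 8.
A graph is a tree iff it is connected and has exactly n-1 edges. This graph is connected (all 5 vertices in one component) and has 5-1 = 4 edges. It is a tree.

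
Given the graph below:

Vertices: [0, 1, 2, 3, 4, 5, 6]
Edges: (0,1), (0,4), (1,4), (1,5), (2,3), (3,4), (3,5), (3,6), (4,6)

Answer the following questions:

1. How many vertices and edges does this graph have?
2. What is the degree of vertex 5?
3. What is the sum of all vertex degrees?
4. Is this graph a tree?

Count: 7 vertices, 9 edges.
Vertex 5 has neighbors [1, 3], degree = 2.
Handshaking lemma: 2 * 9 = 18.
A tree on 7 vertices has 6 edges. This graph has 9 edges (3 extra). Not a tree.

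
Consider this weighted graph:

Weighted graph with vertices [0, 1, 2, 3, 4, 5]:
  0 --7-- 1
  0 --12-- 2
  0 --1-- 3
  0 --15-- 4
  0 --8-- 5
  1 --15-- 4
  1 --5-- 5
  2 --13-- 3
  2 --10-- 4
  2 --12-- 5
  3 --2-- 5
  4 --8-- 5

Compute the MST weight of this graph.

Applying Kruskal's algorithm (sort edges by weight, add if no cycle):
  Add (0,3) w=1
  Add (3,5) w=2
  Add (1,5) w=5
  Skip (0,1) w=7 (creates cycle)
  Skip (0,5) w=8 (creates cycle)
  Add (4,5) w=8
  Add (2,4) w=10
  Skip (0,2) w=12 (creates cycle)
  Skip (2,5) w=12 (creates cycle)
  Skip (2,3) w=13 (creates cycle)
  Skip (0,4) w=15 (creates cycle)
  Skip (1,4) w=15 (creates cycle)
MST weight = 26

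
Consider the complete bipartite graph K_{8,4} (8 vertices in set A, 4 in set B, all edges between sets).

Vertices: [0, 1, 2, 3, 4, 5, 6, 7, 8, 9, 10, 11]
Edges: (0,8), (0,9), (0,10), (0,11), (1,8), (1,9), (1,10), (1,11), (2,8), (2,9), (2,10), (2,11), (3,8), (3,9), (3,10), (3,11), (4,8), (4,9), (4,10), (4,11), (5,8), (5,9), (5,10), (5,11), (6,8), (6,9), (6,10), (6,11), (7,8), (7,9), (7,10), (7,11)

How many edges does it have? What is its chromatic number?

K_{8,4} has 8 * 4 = 32 edges.
Bipartite graphs have chromatic number 2 (color each partition differently).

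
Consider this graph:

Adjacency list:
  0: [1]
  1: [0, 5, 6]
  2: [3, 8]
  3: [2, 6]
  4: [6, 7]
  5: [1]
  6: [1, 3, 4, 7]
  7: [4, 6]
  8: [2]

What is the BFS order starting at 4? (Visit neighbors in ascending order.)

BFS from vertex 4 (neighbors processed in ascending order):
Visit order: 4, 6, 7, 1, 3, 0, 5, 2, 8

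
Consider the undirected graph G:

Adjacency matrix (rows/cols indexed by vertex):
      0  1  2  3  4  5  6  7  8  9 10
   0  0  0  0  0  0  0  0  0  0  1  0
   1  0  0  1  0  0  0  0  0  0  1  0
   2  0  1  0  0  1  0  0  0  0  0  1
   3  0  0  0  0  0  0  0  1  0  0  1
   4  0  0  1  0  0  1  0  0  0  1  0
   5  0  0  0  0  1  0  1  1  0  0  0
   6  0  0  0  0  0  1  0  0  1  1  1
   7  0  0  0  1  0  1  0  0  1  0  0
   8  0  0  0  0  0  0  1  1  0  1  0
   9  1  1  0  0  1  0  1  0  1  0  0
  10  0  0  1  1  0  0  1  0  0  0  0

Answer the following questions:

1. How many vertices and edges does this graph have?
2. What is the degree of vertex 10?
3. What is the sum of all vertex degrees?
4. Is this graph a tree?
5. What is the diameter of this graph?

Count: 11 vertices, 16 edges.
Vertex 10 has neighbors [2, 3, 6], degree = 3.
Handshaking lemma: 2 * 16 = 32.
A tree on 11 vertices has 10 edges. This graph has 16 edges (6 extra). Not a tree.
Diameter (longest shortest path) = 4.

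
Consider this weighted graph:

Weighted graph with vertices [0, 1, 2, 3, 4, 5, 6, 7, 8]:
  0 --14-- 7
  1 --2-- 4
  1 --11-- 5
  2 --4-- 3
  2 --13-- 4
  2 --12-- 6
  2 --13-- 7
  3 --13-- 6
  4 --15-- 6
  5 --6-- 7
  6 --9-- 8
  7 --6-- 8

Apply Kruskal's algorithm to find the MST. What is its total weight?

Applying Kruskal's algorithm (sort edges by weight, add if no cycle):
  Add (1,4) w=2
  Add (2,3) w=4
  Add (5,7) w=6
  Add (7,8) w=6
  Add (6,8) w=9
  Add (1,5) w=11
  Add (2,6) w=12
  Skip (2,4) w=13 (creates cycle)
  Skip (2,7) w=13 (creates cycle)
  Skip (3,6) w=13 (creates cycle)
  Add (0,7) w=14
  Skip (4,6) w=15 (creates cycle)
MST weight = 64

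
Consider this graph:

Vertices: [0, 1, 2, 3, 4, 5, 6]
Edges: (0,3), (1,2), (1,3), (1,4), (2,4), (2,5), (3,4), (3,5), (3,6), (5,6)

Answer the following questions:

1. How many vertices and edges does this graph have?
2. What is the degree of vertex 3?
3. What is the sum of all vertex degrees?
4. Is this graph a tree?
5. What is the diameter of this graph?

Count: 7 vertices, 10 edges.
Vertex 3 has neighbors [0, 1, 4, 5, 6], degree = 5.
Handshaking lemma: 2 * 10 = 20.
A tree on 7 vertices has 6 edges. This graph has 10 edges (4 extra). Not a tree.
Diameter (longest shortest path) = 3.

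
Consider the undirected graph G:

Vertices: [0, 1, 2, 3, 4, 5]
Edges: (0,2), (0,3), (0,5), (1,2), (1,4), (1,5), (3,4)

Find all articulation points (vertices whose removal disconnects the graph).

No articulation points. The graph is biconnected.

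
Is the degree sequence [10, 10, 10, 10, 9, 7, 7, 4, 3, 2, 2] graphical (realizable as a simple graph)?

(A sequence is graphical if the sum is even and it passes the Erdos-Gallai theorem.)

Sum of degrees = 74. Sum is even but fails Erdos-Gallai. The sequence is NOT graphical.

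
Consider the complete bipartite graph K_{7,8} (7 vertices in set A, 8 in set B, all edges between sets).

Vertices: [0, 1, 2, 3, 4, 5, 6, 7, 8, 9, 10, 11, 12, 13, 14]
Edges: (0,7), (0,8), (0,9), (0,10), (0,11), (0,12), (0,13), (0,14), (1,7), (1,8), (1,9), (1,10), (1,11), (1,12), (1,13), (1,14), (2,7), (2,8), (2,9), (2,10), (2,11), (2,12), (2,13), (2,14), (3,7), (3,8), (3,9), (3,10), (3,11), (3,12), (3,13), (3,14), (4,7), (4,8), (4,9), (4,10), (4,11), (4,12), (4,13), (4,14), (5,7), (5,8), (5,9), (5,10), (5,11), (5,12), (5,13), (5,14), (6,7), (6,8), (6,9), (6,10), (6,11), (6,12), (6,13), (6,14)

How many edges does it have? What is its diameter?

K_{7,8} has 7 * 8 = 56 edges.
Any vertex reaches any opposite-side vertex in 1 step; same-side vertices reach in 2 steps via any opposite-side vertex.
Diameter = 2.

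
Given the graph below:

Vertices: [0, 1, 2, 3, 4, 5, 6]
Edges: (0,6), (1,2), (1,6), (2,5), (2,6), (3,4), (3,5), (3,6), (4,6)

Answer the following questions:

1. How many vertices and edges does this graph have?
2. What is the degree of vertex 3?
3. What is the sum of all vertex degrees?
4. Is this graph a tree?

Count: 7 vertices, 9 edges.
Vertex 3 has neighbors [4, 5, 6], degree = 3.
Handshaking lemma: 2 * 9 = 18.
A tree on 7 vertices has 6 edges. This graph has 9 edges (3 extra). Not a tree.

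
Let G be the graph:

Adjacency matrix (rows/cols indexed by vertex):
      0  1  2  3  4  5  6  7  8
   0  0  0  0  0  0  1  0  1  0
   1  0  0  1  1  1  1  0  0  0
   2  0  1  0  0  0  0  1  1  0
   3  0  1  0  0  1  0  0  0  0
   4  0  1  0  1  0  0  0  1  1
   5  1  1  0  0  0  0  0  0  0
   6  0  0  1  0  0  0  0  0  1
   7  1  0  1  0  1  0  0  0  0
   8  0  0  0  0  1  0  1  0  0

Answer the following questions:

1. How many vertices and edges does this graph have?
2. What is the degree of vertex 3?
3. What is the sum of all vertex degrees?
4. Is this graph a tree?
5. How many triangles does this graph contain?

Count: 9 vertices, 12 edges.
Vertex 3 has neighbors [1, 4], degree = 2.
Handshaking lemma: 2 * 12 = 24.
A tree on 9 vertices has 8 edges. This graph has 12 edges (4 extra). Not a tree.
Number of triangles = 1.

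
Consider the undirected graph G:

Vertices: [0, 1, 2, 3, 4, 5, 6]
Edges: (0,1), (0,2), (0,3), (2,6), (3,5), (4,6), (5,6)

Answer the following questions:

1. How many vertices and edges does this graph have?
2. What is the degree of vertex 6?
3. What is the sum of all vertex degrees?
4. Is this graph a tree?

Count: 7 vertices, 7 edges.
Vertex 6 has neighbors [2, 4, 5], degree = 3.
Handshaking lemma: 2 * 7 = 14.
A tree on 7 vertices has 6 edges. This graph has 7 edges (1 extra). Not a tree.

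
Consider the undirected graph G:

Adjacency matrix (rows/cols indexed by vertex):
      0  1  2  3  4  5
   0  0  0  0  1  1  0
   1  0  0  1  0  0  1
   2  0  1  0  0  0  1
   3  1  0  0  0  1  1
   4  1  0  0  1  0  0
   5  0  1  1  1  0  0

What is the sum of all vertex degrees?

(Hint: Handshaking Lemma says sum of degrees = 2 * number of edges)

Count edges: 7 edges.
By Handshaking Lemma: sum of degrees = 2 * 7 = 14.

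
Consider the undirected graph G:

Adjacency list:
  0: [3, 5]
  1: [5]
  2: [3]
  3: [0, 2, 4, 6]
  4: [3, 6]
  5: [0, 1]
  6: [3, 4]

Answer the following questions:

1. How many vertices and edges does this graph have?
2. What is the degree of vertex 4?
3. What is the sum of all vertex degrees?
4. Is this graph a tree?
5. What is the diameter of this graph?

Count: 7 vertices, 7 edges.
Vertex 4 has neighbors [3, 6], degree = 2.
Handshaking lemma: 2 * 7 = 14.
A tree on 7 vertices has 6 edges. This graph has 7 edges (1 extra). Not a tree.
Diameter (longest shortest path) = 4.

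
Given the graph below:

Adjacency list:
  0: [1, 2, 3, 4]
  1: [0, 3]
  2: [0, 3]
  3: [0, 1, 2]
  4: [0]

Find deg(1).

Vertex 1 has neighbors [0, 3], so deg(1) = 2.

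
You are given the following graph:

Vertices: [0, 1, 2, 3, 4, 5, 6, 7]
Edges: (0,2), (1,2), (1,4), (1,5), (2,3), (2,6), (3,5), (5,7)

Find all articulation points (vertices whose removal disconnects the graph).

An articulation point is a vertex whose removal disconnects the graph.
Articulation points: [1, 2, 5]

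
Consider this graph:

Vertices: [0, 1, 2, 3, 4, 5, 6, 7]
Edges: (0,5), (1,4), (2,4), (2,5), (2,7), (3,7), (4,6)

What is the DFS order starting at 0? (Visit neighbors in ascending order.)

DFS from vertex 0 (neighbors processed in ascending order):
Visit order: 0, 5, 2, 4, 1, 6, 7, 3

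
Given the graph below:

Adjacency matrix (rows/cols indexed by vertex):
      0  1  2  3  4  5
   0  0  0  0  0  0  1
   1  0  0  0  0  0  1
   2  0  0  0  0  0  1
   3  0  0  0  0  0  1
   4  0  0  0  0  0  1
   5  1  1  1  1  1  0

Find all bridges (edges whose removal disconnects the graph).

A bridge is an edge whose removal increases the number of connected components.
Bridges found: (0,5), (1,5), (2,5), (3,5), (4,5)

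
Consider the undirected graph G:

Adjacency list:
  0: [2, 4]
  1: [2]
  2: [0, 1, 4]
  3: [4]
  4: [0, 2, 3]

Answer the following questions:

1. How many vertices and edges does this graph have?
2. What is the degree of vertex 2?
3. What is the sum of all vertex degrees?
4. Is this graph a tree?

Count: 5 vertices, 5 edges.
Vertex 2 has neighbors [0, 1, 4], degree = 3.
Handshaking lemma: 2 * 5 = 10.
A tree on 5 vertices has 4 edges. This graph has 5 edges (1 extra). Not a tree.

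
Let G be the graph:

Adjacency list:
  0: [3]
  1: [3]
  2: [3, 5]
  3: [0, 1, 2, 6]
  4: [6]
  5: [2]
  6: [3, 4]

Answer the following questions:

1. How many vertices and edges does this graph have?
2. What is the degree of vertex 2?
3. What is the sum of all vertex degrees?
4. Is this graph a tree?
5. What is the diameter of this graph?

Count: 7 vertices, 6 edges.
Vertex 2 has neighbors [3, 5], degree = 2.
Handshaking lemma: 2 * 6 = 12.
A graph is a tree iff it is connected and has exactly n-1 edges. This graph is connected (all 7 vertices in one component) and has 7-1 = 6 edges. It is a tree.
Diameter (longest shortest path) = 4.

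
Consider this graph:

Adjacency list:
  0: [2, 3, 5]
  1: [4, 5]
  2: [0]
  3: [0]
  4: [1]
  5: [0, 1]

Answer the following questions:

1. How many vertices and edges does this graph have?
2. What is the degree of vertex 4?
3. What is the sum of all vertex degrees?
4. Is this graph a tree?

Count: 6 vertices, 5 edges.
Vertex 4 has neighbors [1], degree = 1.
Handshaking lemma: 2 * 5 = 10.
A graph is a tree iff it is connected and has exactly n-1 edges. This graph is connected (all 6 vertices in one component) and has 6-1 = 5 edges. It is a tree.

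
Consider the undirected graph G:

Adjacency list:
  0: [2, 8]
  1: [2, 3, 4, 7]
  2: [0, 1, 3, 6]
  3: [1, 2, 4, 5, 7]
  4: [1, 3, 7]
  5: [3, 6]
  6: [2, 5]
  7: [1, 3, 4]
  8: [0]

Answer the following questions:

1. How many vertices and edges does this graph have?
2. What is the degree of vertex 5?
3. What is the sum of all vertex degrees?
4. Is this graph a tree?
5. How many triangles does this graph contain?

Count: 9 vertices, 13 edges.
Vertex 5 has neighbors [3, 6], degree = 2.
Handshaking lemma: 2 * 13 = 26.
A tree on 9 vertices has 8 edges. This graph has 13 edges (5 extra). Not a tree.
Number of triangles = 5.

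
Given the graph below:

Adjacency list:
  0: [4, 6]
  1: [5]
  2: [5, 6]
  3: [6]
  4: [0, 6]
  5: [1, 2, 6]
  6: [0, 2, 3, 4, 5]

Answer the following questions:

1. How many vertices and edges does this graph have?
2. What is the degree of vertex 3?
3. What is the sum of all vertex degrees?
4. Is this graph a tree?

Count: 7 vertices, 8 edges.
Vertex 3 has neighbors [6], degree = 1.
Handshaking lemma: 2 * 8 = 16.
A tree on 7 vertices has 6 edges. This graph has 8 edges (2 extra). Not a tree.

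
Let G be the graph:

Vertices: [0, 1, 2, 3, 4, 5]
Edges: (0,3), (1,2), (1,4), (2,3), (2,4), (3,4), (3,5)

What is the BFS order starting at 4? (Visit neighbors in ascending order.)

BFS from vertex 4 (neighbors processed in ascending order):
Visit order: 4, 1, 2, 3, 0, 5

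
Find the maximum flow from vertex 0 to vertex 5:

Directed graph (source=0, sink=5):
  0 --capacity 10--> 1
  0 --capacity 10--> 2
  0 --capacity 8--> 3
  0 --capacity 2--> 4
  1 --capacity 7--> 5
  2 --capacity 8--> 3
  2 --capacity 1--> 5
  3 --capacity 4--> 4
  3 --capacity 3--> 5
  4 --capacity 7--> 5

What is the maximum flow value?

Computing max flow:
  Flow on (0->1): 7/10
  Flow on (0->2): 8/10
  Flow on (0->4): 2/2
  Flow on (1->5): 7/7
  Flow on (2->3): 7/8
  Flow on (2->5): 1/1
  Flow on (3->4): 4/4
  Flow on (3->5): 3/3
  Flow on (4->5): 6/7
Maximum flow = 17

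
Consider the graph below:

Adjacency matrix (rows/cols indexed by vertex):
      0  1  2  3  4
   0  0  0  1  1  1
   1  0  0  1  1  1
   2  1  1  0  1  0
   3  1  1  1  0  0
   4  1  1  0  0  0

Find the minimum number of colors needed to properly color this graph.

The graph has a maximum clique of size 3 (lower bound on chromatic number).
A valid 3-coloring: {0: 0, 1: 0, 2: 1, 3: 2, 4: 1}.
Chromatic number = 3.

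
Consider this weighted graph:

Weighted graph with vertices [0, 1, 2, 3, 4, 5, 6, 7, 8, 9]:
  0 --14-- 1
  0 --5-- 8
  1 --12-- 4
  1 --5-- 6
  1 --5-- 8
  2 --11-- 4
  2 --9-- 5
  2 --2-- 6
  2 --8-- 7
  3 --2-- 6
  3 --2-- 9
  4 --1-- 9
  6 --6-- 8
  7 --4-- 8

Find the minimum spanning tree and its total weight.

Applying Kruskal's algorithm (sort edges by weight, add if no cycle):
  Add (4,9) w=1
  Add (2,6) w=2
  Add (3,6) w=2
  Add (3,9) w=2
  Add (7,8) w=4
  Add (0,8) w=5
  Add (1,6) w=5
  Add (1,8) w=5
  Skip (6,8) w=6 (creates cycle)
  Skip (2,7) w=8 (creates cycle)
  Add (2,5) w=9
  Skip (2,4) w=11 (creates cycle)
  Skip (1,4) w=12 (creates cycle)
  Skip (0,1) w=14 (creates cycle)
MST weight = 35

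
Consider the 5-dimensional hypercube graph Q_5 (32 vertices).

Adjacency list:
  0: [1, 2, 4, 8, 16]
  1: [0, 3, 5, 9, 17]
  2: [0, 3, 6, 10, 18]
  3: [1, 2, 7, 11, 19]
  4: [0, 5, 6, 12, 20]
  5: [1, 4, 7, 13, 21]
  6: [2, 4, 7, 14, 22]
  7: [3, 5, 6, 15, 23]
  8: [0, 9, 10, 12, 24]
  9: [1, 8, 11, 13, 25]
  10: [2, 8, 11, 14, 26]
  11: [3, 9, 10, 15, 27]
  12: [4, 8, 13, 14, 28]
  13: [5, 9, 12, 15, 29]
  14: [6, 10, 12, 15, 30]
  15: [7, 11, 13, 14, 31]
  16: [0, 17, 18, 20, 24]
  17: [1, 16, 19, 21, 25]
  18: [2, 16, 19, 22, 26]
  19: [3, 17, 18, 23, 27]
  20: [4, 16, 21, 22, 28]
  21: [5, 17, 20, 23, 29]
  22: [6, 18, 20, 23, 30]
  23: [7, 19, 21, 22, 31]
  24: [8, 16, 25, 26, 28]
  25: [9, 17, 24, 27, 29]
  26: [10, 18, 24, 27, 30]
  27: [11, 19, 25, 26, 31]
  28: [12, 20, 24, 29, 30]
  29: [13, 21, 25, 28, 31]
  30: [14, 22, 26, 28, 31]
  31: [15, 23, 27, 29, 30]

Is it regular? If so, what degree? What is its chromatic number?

In Q_5, every vertex has exactly 5 neighbors (flip one of 5 bits), so it is 5-regular.
Q_5 is bipartite (partition by bit-parity), so chromatic number = 2.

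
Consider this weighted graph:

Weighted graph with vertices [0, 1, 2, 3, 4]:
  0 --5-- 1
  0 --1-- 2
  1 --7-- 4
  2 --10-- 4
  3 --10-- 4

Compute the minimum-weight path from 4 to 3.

Using Dijkstra's algorithm from vertex 4:
Shortest path: 4 -> 3
Total weight: 10 = 10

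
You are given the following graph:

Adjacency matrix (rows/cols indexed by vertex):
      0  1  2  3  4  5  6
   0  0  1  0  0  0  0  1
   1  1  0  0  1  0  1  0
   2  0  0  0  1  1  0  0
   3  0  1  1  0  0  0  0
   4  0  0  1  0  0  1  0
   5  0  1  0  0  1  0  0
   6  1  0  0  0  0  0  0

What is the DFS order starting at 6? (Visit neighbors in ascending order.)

DFS from vertex 6 (neighbors processed in ascending order):
Visit order: 6, 0, 1, 3, 2, 4, 5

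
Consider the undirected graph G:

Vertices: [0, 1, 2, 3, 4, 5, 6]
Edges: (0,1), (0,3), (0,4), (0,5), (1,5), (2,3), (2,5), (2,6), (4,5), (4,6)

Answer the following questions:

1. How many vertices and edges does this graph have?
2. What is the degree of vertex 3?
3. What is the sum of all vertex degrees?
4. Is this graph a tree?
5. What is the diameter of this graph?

Count: 7 vertices, 10 edges.
Vertex 3 has neighbors [0, 2], degree = 2.
Handshaking lemma: 2 * 10 = 20.
A tree on 7 vertices has 6 edges. This graph has 10 edges (4 extra). Not a tree.
Diameter (longest shortest path) = 3.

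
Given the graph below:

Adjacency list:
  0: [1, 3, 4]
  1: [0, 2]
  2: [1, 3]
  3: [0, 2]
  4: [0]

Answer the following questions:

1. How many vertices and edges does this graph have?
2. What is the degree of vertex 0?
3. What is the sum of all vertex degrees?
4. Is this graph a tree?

Count: 5 vertices, 5 edges.
Vertex 0 has neighbors [1, 3, 4], degree = 3.
Handshaking lemma: 2 * 5 = 10.
A tree on 5 vertices has 4 edges. This graph has 5 edges (1 extra). Not a tree.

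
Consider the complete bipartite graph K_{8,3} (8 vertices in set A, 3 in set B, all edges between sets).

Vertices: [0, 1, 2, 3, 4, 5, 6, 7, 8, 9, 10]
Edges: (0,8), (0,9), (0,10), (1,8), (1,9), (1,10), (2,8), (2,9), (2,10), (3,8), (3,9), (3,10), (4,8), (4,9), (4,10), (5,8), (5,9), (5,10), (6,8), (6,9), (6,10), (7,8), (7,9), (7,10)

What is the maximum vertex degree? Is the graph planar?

Set-A vertices have degree 3; set-B vertices have degree 8. Maximum degree = max(8,3) = 8.
K_{8,3} contains K_{3,3} as a subgraph (since both sides have >= 3 vertices); by Kuratowski's theorem it is not planar.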